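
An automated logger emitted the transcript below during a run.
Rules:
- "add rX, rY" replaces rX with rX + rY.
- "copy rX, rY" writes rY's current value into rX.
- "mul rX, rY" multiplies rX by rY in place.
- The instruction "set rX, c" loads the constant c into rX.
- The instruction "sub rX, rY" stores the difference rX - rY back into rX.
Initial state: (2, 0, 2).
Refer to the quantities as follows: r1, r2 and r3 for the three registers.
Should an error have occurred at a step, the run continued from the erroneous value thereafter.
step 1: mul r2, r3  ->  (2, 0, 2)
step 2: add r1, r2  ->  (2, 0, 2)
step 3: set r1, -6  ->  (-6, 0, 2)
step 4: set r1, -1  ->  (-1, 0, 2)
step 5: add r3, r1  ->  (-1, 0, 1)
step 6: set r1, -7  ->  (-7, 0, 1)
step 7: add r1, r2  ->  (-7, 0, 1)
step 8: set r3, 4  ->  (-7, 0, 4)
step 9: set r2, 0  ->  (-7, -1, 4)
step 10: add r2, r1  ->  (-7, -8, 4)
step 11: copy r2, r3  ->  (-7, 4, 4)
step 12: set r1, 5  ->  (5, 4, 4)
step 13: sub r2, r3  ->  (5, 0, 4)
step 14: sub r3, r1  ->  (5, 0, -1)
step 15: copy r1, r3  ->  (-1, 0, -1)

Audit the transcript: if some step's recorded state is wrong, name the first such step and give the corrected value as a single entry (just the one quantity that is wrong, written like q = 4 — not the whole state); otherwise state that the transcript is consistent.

1. r2 = 0 * 2 = 0 (verified)
2. r1 = 2 + 0 = 2 (matches)
3. r1 = -6 (verified)
4. r1 = -1 (exactly as logged)
5. r3 = 2 + -1 = 1 (checks out)
6. r1 = -7 (no discrepancy)
7. r1 = -7 + 0 = -7 (consistent with the transcript)
8. r3 = 4 (exactly as logged)
9. r2 = 0 (first mismatch against the transcript)
So the first discrepancy is step 9, where the right value is r2 = 0.

step 9, r2 = 0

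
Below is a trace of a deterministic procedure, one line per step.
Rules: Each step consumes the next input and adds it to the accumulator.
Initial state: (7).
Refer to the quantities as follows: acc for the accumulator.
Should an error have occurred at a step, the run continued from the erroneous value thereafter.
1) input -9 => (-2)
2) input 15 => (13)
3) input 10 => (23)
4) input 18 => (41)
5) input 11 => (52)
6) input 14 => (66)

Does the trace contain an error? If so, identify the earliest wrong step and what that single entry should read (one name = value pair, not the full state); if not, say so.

no error

Recomputing the run from the initial state:
step 1: acc = -2
step 2: acc = 13
step 3: acc = 23
step 4: acc = 41
step 5: acc = 52
step 6: acc = 66
This matches the trace at every step.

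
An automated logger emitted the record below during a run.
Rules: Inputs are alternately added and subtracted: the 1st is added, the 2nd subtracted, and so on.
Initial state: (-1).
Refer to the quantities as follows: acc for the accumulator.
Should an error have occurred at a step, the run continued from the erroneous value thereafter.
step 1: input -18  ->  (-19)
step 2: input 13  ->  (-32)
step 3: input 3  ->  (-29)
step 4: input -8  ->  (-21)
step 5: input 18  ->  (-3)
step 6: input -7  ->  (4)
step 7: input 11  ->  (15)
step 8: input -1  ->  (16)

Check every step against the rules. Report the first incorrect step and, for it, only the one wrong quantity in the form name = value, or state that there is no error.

no error

1. acc = -1 + -18 = -19 (in agreement)
2. acc = -19 - 13 = -32 (verified)
3. acc = -32 + 3 = -29 (agrees with the record)
4. acc = -29 - -8 = -21 (no discrepancy)
5. acc = -21 + 18 = -3 (in agreement)
6. acc = -3 - -7 = 4 (matches)
7. acc = 4 + 11 = 15 (in agreement)
8. acc = 15 - -1 = 16 (same as recorded)
Each recorded entry agrees with the recomputation.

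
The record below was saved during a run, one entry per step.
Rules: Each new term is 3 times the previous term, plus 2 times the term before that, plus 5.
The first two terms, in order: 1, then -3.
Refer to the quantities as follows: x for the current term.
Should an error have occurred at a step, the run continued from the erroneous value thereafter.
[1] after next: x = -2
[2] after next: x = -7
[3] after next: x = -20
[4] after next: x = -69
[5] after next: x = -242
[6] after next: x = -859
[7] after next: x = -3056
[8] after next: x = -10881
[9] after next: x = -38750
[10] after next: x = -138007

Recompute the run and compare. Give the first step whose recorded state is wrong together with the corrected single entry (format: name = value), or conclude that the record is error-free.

Recomputing the run from the initial state:
step 1: x = -2
step 2: x = -7
step 3: x = -20
step 4: x = -69
step 5: x = -242
step 6: x = -859
step 7: x = -3056
step 8: x = -10881
step 9: x = -38750
step 10: x = -138007
This matches the record at every step.

no error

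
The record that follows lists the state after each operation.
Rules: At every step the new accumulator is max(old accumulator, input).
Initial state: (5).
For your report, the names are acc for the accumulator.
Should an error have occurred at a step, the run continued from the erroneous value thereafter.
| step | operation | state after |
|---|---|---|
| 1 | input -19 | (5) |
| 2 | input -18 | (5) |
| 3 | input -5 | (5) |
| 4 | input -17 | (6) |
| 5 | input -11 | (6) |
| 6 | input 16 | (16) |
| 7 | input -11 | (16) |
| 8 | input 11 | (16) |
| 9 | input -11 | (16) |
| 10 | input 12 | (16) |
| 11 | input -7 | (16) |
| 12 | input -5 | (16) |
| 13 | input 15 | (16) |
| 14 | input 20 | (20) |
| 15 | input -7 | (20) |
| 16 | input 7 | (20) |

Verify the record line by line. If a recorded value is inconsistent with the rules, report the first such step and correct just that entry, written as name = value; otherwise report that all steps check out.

step 4, acc = 5

1. acc = max(5, -19) = 5 (consistent with the record)
2. acc = max(5, -18) = 5 (matches)
3. acc = max(5, -5) = 5 (checks out)
4. acc = max(5, -17) = 5 (not what was recorded)
First deviation found at step 4; the corrected entry is acc = 5.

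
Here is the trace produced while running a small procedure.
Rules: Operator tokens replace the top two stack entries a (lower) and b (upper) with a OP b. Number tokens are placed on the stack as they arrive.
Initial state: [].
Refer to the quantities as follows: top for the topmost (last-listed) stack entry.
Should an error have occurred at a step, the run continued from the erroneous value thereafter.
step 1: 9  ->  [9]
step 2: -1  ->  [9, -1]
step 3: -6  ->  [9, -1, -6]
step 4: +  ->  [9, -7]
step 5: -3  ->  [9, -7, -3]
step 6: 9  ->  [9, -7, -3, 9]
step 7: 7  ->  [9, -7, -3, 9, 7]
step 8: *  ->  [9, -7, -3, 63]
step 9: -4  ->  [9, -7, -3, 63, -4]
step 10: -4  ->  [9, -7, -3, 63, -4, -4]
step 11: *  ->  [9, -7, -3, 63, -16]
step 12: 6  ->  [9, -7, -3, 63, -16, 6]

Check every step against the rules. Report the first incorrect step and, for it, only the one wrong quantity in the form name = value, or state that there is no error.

Recomputing the run from the initial state:
step 1: [9]
step 2: [9, -1]
step 3: [9, -1, -6]
step 4: [9, -7]
step 5: [9, -7, -3]
step 6: [9, -7, -3, 9]
step 7: [9, -7, -3, 9, 7]
step 8: [9, -7, -3, 63]
step 9: [9, -7, -3, 63, -4]
step 10: [9, -7, -3, 63, -4, -4]
step 11: [9, -7, -3, 63, 16]
step 12: [9, -7, -3, 63, 16, 6]
The first disagreement with the trace is at step 11, where the value should be top = 16.

step 11, top = 16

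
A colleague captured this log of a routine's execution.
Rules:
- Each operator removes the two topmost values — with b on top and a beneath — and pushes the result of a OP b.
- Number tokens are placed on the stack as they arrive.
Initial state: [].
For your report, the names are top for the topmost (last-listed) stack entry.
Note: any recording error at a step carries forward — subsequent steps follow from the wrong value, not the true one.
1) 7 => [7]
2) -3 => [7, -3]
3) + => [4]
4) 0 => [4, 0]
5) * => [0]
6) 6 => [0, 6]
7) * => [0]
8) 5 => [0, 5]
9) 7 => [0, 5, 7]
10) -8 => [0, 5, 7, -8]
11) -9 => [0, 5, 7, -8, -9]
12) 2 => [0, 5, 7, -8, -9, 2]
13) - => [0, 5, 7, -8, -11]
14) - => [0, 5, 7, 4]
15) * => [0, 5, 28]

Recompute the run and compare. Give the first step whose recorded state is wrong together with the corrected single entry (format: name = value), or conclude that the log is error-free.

step 14, top = 3

Recomputing the run from the initial state:
step 1: [7]
step 2: [7, -3]
step 3: [4]
step 4: [4, 0]
step 5: [0]
step 6: [0, 6]
step 7: [0]
step 8: [0, 5]
step 9: [0, 5, 7]
step 10: [0, 5, 7, -8]
step 11: [0, 5, 7, -8, -9]
step 12: [0, 5, 7, -8, -9, 2]
step 13: [0, 5, 7, -8, -11]
step 14: [0, 5, 7, 3]
step 15: [0, 5, 21]
The first disagreement with the log is at step 14, where the value should be top = 3.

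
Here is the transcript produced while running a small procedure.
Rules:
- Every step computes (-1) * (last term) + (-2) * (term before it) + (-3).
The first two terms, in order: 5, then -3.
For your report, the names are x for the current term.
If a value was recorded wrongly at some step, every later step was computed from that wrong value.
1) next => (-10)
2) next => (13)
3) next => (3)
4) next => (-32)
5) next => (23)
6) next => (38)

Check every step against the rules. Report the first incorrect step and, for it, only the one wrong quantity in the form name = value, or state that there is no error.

step 3, x = 4

Recomputing the run from the initial state:
step 1: x = -10
step 2: x = 13
step 3: x = 4
step 4: x = -33
step 5: x = 22
step 6: x = 41
The first disagreement with the transcript is at step 3, where the value should be x = 4.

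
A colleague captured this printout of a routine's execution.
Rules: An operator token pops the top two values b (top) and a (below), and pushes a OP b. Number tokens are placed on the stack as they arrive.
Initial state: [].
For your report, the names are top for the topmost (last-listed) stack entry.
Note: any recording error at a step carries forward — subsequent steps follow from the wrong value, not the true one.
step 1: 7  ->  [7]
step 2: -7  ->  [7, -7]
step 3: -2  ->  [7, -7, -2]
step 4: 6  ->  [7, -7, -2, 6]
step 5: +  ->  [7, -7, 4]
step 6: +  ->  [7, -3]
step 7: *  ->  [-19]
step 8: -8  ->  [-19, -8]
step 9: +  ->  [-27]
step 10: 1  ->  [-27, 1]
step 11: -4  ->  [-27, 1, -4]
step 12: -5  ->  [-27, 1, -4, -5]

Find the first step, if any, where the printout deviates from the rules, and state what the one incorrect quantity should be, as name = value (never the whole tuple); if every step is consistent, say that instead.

Step 1: push 7: top = 7 — verified.
Step 2: push -7: top = -7 — exactly as logged.
Step 3: push -2: top = -2 — confirmed correct.
Step 4: push 6: top = 6 — in agreement.
Step 5: -2 + 6 = 4 — same as recorded.
Step 6: -7 + 4 = -3 — in agreement.
Step 7: 7 * -3 = -21 — the printout has a different value.
That makes step 7 the first incorrect line — top = -21 is what it should show.

step 7, top = -21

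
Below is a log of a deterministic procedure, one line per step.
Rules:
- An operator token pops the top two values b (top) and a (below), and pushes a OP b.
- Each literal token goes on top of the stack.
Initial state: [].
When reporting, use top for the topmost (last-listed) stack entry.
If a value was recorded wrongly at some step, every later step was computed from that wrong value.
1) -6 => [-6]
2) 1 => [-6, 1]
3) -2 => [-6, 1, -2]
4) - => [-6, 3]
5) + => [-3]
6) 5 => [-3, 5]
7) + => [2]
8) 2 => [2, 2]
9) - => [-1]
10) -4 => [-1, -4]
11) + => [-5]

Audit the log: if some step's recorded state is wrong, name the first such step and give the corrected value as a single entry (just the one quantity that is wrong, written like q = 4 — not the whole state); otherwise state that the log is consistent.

step 9, top = 0

step 1: push -6: top = -6 -> checks out
step 2: push 1: top = 1 -> verified
step 3: push -2: top = -2 -> checks out
step 4: 1 - -2 = 3 -> consistent with the log
step 5: -6 + 3 = -3 -> matches
step 6: push 5: top = 5 -> same as recorded
step 7: -3 + 5 = 2 -> exactly as logged
step 8: push 2: top = 2 -> consistent with the log
step 9: 2 - 2 = 0 -> the recorded entry deviates here
Step 9 is the first one off; corrected, top = 0.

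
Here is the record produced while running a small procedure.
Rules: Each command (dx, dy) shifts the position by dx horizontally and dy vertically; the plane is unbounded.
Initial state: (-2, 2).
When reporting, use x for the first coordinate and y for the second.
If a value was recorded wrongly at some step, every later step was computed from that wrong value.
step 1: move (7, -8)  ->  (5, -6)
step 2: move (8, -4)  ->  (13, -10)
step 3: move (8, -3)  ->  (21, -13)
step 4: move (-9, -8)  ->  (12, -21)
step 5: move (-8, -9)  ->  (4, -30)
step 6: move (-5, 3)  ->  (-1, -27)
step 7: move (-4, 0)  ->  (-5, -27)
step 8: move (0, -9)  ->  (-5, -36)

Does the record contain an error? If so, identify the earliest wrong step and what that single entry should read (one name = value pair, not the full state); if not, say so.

no error

Step 1: x = -2 + (7) = 5, y = 2 + (-8) = -6 — no discrepancy.
Step 2: x = 5 + (8) = 13, y = -6 + (-4) = -10 — no discrepancy.
Step 3: x = 13 + (8) = 21, y = -10 + (-3) = -13 — same as recorded.
Step 4: x = 21 + (-9) = 12, y = -13 + (-8) = -21 — consistent with the record.
Step 5: x = 12 + (-8) = 4, y = -21 + (-9) = -30 — verified.
Step 6: x = 4 + (-5) = -1, y = -30 + (3) = -27 — agrees with the record.
Step 7: x = -1 + (-4) = -5, y = -27 + (0) = -27 — checks out.
Step 8: x = -5 + (0) = -5, y = -27 + (-9) = -36 — same as recorded.
Each recorded entry agrees with the recomputation.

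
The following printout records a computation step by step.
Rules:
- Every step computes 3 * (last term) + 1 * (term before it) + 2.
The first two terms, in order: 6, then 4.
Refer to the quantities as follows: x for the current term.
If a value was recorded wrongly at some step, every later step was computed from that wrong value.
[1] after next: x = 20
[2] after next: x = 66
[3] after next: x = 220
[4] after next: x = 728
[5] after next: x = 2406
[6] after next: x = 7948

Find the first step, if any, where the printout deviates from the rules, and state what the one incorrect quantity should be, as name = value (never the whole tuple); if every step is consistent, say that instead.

Step 1: x = 3*(4) + (1)*(6) + (2) = 20 — no discrepancy.
Step 2: x = 3*(20) + (1)*(4) + (2) = 66 — same as recorded.
Step 3: x = 3*(66) + (1)*(20) + (2) = 220 — confirmed correct.
Step 4: x = 3*(220) + (1)*(66) + (2) = 728 — matches.
Step 5: x = 3*(728) + (1)*(220) + (2) = 2406 — matches.
Step 6: x = 3*(2406) + (1)*(728) + (2) = 7948 — no discrepancy.
All steps check out; nothing to correct.

no error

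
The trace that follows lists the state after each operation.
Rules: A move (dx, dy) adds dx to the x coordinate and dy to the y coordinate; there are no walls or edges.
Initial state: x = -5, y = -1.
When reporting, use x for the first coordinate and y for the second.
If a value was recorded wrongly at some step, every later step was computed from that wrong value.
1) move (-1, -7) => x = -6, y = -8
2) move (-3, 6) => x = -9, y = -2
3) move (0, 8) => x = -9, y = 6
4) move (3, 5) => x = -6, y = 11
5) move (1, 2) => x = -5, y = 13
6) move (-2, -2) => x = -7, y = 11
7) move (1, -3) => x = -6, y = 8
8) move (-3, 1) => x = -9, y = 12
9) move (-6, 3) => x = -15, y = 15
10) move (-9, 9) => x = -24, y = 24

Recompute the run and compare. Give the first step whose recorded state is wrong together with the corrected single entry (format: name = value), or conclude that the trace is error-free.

step 8, y = 9

Step 1: x = -5 + (-1) = -6, y = -1 + (-7) = -8 — exactly as logged.
Step 2: x = -6 + (-3) = -9, y = -8 + (6) = -2 — agrees with the trace.
Step 3: x = -9 + (0) = -9, y = -2 + (8) = 6 — same as recorded.
Step 4: x = -9 + (3) = -6, y = 6 + (5) = 11 — consistent with the trace.
Step 5: x = -6 + (1) = -5, y = 11 + (2) = 13 — verified.
Step 6: x = -5 + (-2) = -7, y = 13 + (-2) = 11 — same as recorded.
Step 7: x = -7 + (1) = -6, y = 11 + (-3) = 8 — checks out.
Step 8: x = -6 + (-3) = -9, y = 8 + (1) = 9 — first mismatch against the trace.
Conclusion: step 8 carries the first error; the entry should be y = 9.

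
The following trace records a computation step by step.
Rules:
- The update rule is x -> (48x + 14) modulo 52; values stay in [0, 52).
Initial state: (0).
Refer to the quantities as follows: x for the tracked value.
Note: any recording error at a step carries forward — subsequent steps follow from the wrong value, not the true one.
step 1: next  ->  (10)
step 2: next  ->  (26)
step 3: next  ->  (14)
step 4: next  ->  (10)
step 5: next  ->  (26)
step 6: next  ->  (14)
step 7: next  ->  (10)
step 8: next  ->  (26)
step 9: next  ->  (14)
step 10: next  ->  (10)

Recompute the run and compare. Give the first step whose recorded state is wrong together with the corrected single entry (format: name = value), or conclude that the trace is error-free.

1. x = (48*0 + 14) mod 52 = 14 (the recorded entry deviates here)
The earliest wrong entry is at step 1: it should read x = 14.

step 1, x = 14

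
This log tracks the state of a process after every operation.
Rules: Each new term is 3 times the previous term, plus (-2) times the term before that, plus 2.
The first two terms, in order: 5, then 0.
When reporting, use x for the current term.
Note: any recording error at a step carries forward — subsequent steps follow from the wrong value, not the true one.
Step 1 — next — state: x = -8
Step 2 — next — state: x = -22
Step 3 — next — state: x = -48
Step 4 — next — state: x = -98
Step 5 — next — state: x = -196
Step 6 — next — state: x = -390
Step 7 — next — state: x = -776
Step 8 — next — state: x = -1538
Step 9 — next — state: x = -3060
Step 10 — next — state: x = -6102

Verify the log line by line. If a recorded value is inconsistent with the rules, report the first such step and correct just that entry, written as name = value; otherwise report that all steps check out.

step 8, x = -1546

Step 1: x = 3*(0) + (-2)*(5) + (2) = -8 — consistent with the log.
Step 2: x = 3*(-8) + (-2)*(0) + (2) = -22 — verified.
Step 3: x = 3*(-22) + (-2)*(-8) + (2) = -48 — confirmed correct.
Step 4: x = 3*(-48) + (-2)*(-22) + (2) = -98 — same as recorded.
Step 5: x = 3*(-98) + (-2)*(-48) + (2) = -196 — exactly as logged.
Step 6: x = 3*(-196) + (-2)*(-98) + (2) = -390 — checks out.
Step 7: x = 3*(-390) + (-2)*(-196) + (2) = -776 — exactly as logged.
Step 8: x = 3*(-776) + (-2)*(-390) + (2) = -1546 — the log disagrees here.
First incorrect step: 8; the correct value is x = -1546.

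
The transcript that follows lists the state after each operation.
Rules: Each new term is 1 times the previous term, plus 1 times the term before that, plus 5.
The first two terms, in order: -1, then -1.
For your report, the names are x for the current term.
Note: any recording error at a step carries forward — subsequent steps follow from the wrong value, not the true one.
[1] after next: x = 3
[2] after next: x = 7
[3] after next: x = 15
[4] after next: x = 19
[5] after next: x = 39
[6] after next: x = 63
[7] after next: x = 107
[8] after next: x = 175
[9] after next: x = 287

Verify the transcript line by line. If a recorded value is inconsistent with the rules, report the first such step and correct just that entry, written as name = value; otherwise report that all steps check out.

Recomputing the run from the initial state:
step 1: x = 3
step 2: x = 7
step 3: x = 15
step 4: x = 27
step 5: x = 47
step 6: x = 79
step 7: x = 131
step 8: x = 215
step 9: x = 351
The first disagreement with the transcript is at step 4, where the value should be x = 27.

step 4, x = 27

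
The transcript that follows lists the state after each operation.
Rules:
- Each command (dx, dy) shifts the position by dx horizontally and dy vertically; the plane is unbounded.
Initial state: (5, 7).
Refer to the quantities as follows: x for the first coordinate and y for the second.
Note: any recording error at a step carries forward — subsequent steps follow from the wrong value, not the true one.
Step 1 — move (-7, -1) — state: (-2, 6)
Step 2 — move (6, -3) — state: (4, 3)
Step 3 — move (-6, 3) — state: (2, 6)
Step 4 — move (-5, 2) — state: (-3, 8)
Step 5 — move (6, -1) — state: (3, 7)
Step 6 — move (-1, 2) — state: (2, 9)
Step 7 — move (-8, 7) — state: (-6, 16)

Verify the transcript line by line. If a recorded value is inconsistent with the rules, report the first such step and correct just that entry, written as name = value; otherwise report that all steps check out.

Recomputing the run from the initial state:
step 1: x = -2, y = 6
step 2: x = 4, y = 3
step 3: x = -2, y = 6
step 4: x = -7, y = 8
step 5: x = -1, y = 7
step 6: x = -2, y = 9
step 7: x = -10, y = 16
The first disagreement with the transcript is at step 3, where the value should be x = -2.

step 3, x = -2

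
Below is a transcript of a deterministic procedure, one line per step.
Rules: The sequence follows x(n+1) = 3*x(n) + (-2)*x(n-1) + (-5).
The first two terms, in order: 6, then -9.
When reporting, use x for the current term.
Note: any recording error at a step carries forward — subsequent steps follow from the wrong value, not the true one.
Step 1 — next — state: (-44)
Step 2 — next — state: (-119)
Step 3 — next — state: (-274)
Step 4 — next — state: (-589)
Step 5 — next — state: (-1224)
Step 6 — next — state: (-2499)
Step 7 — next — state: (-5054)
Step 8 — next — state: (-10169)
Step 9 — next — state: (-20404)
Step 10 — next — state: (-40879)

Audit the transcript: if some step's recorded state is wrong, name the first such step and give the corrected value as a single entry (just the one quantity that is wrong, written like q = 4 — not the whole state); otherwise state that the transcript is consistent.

Recomputing the run from the initial state:
step 1: x = -44
step 2: x = -119
step 3: x = -274
step 4: x = -589
step 5: x = -1224
step 6: x = -2499
step 7: x = -5054
step 8: x = -10169
step 9: x = -20404
step 10: x = -40879
This matches the transcript at every step.

no error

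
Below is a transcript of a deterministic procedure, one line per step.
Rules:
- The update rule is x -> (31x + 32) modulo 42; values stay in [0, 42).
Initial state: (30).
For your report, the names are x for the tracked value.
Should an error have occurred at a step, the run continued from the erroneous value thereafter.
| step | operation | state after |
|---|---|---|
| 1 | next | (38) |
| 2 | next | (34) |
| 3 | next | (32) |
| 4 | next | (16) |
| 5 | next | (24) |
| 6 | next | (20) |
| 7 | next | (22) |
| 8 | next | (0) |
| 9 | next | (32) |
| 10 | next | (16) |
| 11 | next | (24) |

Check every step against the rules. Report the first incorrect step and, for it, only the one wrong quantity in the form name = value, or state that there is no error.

Recomputing the run from the initial state:
step 1: x = 38
step 2: x = 34
step 3: x = 36
step 4: x = 14
step 5: x = 4
step 6: x = 30
step 7: x = 38
step 8: x = 34
step 9: x = 36
step 10: x = 14
step 11: x = 4
The first disagreement with the transcript is at step 3, where the value should be x = 36.

step 3, x = 36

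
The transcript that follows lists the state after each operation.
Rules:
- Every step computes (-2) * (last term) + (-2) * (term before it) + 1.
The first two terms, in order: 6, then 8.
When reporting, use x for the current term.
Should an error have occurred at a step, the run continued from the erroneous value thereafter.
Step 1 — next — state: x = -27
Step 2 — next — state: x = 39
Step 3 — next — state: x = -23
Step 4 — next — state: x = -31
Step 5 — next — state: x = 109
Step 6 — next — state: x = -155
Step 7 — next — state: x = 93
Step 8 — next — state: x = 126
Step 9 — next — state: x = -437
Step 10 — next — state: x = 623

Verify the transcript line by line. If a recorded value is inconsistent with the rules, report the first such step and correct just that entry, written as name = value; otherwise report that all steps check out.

Recomputing the run from the initial state:
step 1: x = -27
step 2: x = 39
step 3: x = -23
step 4: x = -31
step 5: x = 109
step 6: x = -155
step 7: x = 93
step 8: x = 125
step 9: x = -435
step 10: x = 621
The first disagreement with the transcript is at step 8, where the value should be x = 125.

step 8, x = 125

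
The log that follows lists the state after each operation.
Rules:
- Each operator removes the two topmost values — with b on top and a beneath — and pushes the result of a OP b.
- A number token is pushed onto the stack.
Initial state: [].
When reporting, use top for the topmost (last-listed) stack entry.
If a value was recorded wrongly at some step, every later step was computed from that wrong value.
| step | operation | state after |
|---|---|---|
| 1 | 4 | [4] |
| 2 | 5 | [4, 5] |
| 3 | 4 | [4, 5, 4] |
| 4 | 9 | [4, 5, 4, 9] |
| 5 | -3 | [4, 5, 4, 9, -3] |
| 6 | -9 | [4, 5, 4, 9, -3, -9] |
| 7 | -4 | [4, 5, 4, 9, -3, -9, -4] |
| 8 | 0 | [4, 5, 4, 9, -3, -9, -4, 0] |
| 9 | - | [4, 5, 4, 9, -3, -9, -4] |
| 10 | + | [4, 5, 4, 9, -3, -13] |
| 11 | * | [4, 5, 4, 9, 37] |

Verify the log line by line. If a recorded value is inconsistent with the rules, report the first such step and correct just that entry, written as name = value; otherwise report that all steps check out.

1. push 4: top = 4 (no discrepancy)
2. push 5: top = 5 (agrees with the log)
3. push 4: top = 4 (same as recorded)
4. push 9: top = 9 (verified)
5. push -3: top = -3 (checks out)
6. push -9: top = -9 (no discrepancy)
7. push -4: top = -4 (agrees with the log)
8. push 0: top = 0 (no discrepancy)
9. -4 - 0 = -4 (checks out)
10. -9 + -4 = -13 (verified)
11. -3 * -13 = 39 (first mismatch against the log)
First incorrect step: 11; the correct value is top = 39.

step 11, top = 39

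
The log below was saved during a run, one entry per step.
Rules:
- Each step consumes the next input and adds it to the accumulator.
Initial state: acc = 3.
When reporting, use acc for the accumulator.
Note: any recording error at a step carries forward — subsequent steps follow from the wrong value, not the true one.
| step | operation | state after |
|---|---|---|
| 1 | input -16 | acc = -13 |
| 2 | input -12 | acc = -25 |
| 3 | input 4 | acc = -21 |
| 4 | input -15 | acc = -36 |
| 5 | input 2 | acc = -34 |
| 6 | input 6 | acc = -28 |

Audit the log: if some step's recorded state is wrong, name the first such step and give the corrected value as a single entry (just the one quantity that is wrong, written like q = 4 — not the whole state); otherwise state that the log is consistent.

no error

1. acc = 3 + -16 = -13 (verified)
2. acc = -13 + -12 = -25 (no discrepancy)
3. acc = -25 + 4 = -21 (agrees with the log)
4. acc = -21 + -15 = -36 (consistent with the log)
5. acc = -36 + 2 = -34 (exactly as logged)
6. acc = -34 + 6 = -28 (confirmed correct)
The whole run recomputes cleanly — no discrepancies.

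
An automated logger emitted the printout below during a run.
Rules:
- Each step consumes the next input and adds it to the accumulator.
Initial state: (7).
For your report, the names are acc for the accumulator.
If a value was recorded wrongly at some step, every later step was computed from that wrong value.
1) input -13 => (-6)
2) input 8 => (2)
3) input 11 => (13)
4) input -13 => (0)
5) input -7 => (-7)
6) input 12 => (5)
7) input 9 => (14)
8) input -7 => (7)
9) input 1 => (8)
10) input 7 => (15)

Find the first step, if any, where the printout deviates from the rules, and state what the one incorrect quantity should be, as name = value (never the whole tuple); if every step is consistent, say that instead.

Step 1: acc = 7 + -13 = -6 — checks out.
Step 2: acc = -6 + 8 = 2 — confirmed correct.
Step 3: acc = 2 + 11 = 13 — consistent with the printout.
Step 4: acc = 13 + -13 = 0 — consistent with the printout.
Step 5: acc = 0 + -7 = -7 — in agreement.
Step 6: acc = -7 + 12 = 5 — matches.
Step 7: acc = 5 + 9 = 14 — no discrepancy.
Step 8: acc = 14 + -7 = 7 — no discrepancy.
Step 9: acc = 7 + 1 = 8 — same as recorded.
Step 10: acc = 8 + 7 = 15 — matches.
The recomputation confirms every line.

no error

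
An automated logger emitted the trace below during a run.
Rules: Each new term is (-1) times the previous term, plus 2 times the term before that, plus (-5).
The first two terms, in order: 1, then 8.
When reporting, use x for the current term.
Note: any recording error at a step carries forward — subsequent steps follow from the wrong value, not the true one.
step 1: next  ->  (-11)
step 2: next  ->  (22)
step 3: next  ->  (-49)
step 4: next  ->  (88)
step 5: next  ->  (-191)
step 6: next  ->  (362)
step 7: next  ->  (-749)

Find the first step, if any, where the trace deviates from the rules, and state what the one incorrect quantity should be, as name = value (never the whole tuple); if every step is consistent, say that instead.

Recomputing the run from the initial state:
step 1: x = -11
step 2: x = 22
step 3: x = -49
step 4: x = 88
step 5: x = -191
step 6: x = 362
step 7: x = -749
This matches the trace at every step.

no error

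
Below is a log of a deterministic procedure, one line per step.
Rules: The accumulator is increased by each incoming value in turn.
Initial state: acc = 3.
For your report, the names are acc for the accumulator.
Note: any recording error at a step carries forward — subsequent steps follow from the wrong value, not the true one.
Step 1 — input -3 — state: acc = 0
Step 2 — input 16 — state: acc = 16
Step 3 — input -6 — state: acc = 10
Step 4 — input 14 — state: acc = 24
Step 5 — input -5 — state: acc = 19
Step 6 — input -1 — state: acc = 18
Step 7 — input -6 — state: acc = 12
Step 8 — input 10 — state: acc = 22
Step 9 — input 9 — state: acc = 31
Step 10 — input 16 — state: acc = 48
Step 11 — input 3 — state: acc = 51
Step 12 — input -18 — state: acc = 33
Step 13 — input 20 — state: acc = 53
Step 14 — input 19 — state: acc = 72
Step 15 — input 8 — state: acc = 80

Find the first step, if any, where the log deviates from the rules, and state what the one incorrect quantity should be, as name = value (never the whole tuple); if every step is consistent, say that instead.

1. acc = 3 + -3 = 0 (matches)
2. acc = 0 + 16 = 16 (consistent with the log)
3. acc = 16 + -6 = 10 (exactly as logged)
4. acc = 10 + 14 = 24 (same as recorded)
5. acc = 24 + -5 = 19 (agrees with the log)
6. acc = 19 + -1 = 18 (consistent with the log)
7. acc = 18 + -6 = 12 (verified)
8. acc = 12 + 10 = 22 (checks out)
9. acc = 22 + 9 = 31 (checks out)
10. acc = 31 + 16 = 47 (the recorded entry deviates here)
Step 10 is the first one off; corrected, acc = 47.

step 10, acc = 47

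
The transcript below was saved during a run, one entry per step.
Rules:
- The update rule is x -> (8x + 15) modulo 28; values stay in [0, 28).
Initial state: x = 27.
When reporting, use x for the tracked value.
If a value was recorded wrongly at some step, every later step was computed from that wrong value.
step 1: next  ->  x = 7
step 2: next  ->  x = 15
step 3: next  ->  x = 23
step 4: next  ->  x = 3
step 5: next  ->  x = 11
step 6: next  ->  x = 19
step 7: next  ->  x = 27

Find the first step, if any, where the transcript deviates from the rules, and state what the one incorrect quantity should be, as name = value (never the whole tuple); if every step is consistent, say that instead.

Recomputing the run from the initial state:
step 1: x = 7
step 2: x = 15
step 3: x = 23
step 4: x = 3
step 5: x = 11
step 6: x = 19
step 7: x = 27
This matches the transcript at every step.

no error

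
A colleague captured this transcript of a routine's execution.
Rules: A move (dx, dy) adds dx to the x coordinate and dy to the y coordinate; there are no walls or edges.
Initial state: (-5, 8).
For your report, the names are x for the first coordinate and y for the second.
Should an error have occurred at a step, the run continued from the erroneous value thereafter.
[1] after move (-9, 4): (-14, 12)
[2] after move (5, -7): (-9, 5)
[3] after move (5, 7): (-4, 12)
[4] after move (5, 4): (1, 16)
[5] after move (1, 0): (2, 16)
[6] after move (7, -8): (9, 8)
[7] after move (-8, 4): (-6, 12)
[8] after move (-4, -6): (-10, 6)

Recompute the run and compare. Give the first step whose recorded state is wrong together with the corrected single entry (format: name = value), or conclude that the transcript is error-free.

Recomputing the run from the initial state:
step 1: x = -14, y = 12
step 2: x = -9, y = 5
step 3: x = -4, y = 12
step 4: x = 1, y = 16
step 5: x = 2, y = 16
step 6: x = 9, y = 8
step 7: x = 1, y = 12
step 8: x = -3, y = 6
The first disagreement with the transcript is at step 7, where the value should be x = 1.

step 7, x = 1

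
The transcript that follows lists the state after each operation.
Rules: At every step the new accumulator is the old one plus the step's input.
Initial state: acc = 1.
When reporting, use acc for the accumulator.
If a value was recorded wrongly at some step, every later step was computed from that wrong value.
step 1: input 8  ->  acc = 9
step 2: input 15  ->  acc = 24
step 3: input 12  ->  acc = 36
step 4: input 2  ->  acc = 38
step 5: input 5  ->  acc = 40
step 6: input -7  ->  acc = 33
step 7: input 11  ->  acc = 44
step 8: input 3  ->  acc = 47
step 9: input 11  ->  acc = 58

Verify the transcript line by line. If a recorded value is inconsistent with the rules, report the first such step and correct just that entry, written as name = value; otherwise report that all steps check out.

step 5, acc = 43

1. acc = 1 + 8 = 9 (exactly as logged)
2. acc = 9 + 15 = 24 (in agreement)
3. acc = 24 + 12 = 36 (exactly as logged)
4. acc = 36 + 2 = 38 (checks out)
5. acc = 38 + 5 = 43 (the transcript has a different value)
The audit stops at step 5: the recorded entry is wrong and should be acc = 43.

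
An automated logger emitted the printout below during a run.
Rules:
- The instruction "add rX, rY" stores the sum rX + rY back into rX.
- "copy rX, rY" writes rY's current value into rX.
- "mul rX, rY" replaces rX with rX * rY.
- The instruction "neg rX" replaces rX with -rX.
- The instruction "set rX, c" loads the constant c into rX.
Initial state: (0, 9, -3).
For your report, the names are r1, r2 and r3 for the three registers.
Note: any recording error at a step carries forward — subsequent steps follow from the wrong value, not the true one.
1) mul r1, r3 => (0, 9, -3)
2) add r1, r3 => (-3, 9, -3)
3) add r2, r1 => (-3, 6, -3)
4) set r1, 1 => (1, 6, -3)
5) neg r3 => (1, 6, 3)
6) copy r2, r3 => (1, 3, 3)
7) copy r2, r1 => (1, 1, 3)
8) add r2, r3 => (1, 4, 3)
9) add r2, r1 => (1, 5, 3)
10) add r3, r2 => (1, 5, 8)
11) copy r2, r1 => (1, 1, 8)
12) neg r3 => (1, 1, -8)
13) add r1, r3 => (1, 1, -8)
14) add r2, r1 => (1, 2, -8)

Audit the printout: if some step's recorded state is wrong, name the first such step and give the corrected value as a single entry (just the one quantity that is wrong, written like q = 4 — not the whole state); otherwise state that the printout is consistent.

step 13, r1 = -7

1. r1 = 0 * -3 = 0 (exactly as logged)
2. r1 = 0 + -3 = -3 (verified)
3. r2 = 9 + -3 = 6 (checks out)
4. r1 = 1 (matches)
5. r3 = -(-3) = 3 (same as recorded)
6. r2 = 3 (exactly as logged)
7. r2 = 1 (exactly as logged)
8. r2 = 1 + 3 = 4 (same as recorded)
9. r2 = 4 + 1 = 5 (exactly as logged)
10. r3 = 3 + 5 = 8 (confirmed correct)
11. r2 = 1 (consistent with the printout)
12. r3 = -(8) = -8 (in agreement)
13. r1 = 1 + -8 = -7 (the printout has a different value)
First incorrect step: 13; the correct value is r1 = -7.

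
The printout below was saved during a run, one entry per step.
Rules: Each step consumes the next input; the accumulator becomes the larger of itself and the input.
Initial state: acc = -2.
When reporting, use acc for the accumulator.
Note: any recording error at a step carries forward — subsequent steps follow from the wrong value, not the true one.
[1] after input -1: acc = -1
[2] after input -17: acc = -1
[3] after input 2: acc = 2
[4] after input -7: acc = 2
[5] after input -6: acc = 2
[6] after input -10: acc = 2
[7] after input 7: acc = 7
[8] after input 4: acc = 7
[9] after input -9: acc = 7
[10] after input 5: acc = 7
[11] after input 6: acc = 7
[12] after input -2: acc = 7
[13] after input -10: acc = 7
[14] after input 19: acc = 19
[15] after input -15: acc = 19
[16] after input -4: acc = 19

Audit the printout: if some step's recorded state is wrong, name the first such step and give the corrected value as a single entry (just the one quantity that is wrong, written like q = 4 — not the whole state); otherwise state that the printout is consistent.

no error

Recomputing the run from the initial state:
step 1: acc = -1
step 2: acc = -1
step 3: acc = 2
step 4: acc = 2
step 5: acc = 2
step 6: acc = 2
step 7: acc = 7
step 8: acc = 7
step 9: acc = 7
step 10: acc = 7
step 11: acc = 7
step 12: acc = 7
step 13: acc = 7
step 14: acc = 19
step 15: acc = 19
step 16: acc = 19
This matches the printout at every step.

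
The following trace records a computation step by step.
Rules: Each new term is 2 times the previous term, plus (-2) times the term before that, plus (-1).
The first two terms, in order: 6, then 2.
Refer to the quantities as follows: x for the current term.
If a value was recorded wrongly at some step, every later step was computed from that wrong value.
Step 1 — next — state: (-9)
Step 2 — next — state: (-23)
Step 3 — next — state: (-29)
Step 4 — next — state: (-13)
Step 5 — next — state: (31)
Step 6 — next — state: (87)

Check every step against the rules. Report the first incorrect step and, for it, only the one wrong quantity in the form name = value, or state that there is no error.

Recomputing the run from the initial state:
step 1: x = -9
step 2: x = -23
step 3: x = -29
step 4: x = -13
step 5: x = 31
step 6: x = 87
This matches the trace at every step.

no error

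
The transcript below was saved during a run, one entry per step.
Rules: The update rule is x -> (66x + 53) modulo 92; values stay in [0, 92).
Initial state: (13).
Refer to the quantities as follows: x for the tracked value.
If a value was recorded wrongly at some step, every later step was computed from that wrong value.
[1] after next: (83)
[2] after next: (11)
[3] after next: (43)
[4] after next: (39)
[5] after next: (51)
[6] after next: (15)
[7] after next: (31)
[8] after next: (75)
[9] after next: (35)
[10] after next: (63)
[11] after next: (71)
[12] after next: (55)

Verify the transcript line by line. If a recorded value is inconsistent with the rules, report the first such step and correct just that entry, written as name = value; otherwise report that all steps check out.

Recomputing the run from the initial state:
step 1: x = 83
step 2: x = 11
step 3: x = 43
step 4: x = 39
step 5: x = 51
step 6: x = 15
step 7: x = 31
step 8: x = 75
step 9: x = 35
step 10: x = 63
step 11: x = 71
step 12: x = 47
The first disagreement with the transcript is at step 12, where the value should be x = 47.

step 12, x = 47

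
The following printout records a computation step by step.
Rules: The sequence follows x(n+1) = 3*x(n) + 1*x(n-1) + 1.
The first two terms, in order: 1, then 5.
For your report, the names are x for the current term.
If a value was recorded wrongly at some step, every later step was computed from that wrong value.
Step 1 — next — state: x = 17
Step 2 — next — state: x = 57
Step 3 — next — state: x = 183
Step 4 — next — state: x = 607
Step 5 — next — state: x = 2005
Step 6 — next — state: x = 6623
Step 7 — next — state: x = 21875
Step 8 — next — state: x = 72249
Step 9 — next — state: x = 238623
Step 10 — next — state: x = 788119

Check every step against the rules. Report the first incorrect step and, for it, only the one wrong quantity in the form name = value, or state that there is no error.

step 3, x = 189

step 1: x = 3*(5) + (1)*(1) + (1) = 17 -> verified
step 2: x = 3*(17) + (1)*(5) + (1) = 57 -> consistent with the printout
step 3: x = 3*(57) + (1)*(17) + (1) = 189 -> not what was recorded
That makes step 3 the first incorrect line — x = 189 is what it should show.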